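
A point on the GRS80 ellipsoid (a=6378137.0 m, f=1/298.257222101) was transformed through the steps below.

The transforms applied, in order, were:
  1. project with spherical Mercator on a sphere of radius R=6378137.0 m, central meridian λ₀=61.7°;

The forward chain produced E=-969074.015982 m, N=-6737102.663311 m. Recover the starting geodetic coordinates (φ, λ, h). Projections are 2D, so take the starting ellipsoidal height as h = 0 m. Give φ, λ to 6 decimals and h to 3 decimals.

φ=-51.650089°, λ=52.994660°, h=0.000 m

start: E=-969074.0160, N=-6737102.6633 m
→ merc⁻¹: φ=-51.65008900°, λ=52.99466000°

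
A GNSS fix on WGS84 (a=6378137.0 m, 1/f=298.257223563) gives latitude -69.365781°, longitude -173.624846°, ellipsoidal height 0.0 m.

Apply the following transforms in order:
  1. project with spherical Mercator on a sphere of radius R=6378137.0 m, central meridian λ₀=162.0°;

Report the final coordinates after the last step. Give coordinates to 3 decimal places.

E=2713429.731 m, N=-10865364.962 m

start: φ=-69.365781°, λ=-173.624846°, h=0.000 m
→ merc (R=6378137.0, λ₀=162.0°): E=2713429.7313, N=-10865364.9618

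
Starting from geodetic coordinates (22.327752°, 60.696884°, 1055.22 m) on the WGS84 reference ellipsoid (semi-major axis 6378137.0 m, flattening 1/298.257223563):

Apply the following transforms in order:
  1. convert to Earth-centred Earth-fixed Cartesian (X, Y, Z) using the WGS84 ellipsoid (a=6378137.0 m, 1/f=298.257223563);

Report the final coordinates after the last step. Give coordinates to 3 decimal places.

X=2889481.312 m, Y=5148339.061 m, Z=2408424.803 m

start: φ=22.327752°, λ=60.696884°, h=1055.220 m
→ ECEF (a=6378137.000, f=1/298.257223563): X=2889481.3119, Y=5148339.0609, Z=2408424.8032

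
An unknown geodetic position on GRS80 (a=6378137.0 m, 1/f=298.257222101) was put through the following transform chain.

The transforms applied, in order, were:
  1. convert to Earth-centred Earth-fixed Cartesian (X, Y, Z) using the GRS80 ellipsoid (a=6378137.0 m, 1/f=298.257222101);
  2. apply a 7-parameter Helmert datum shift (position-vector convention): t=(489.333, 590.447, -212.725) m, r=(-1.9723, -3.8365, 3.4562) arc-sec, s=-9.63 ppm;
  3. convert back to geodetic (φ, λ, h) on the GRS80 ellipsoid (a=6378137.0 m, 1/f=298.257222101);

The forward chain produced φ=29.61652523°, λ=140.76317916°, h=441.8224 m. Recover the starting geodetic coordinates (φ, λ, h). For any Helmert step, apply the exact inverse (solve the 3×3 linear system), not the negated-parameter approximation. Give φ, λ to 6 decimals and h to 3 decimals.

φ=29.619343°, λ=140.769995°, h=613.559 m

start: φ=29.616525°, λ=140.763179°, h=441.822 m
→ ECEF (a=6378137.000, f=1/298.257222101): X=-4298509.6637, Y=3510381.2430, Z=3133708.3282
→ Helmert⁻¹: X=-4298923.2914, Y=3509866.6611, Z=3134064.7539
→ geod (Bowring, a=6378137.000): φ=29.61934300°, λ=140.76999500°, h=613.5590 m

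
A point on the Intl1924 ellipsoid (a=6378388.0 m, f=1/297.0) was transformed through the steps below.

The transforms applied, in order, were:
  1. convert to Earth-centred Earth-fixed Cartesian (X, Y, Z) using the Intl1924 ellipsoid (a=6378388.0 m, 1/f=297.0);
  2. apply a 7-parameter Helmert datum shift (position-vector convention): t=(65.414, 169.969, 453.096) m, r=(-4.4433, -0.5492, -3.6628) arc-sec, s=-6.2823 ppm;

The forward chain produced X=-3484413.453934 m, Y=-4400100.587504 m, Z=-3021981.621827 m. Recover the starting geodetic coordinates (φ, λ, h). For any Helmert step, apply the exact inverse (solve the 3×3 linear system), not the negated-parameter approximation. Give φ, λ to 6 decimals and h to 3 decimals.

start: X=-3484413.4539, Y=-4400100.5875, Z=-3021981.6218 m
→ Helmert⁻¹: X=-3484430.6671, Y=-4400294.9655, Z=-3022539.2181
→ geod (Bowring, a=6378388.000): φ=-28.46430700°, λ=-128.37439900°, h=1378.0620 m

φ=-28.464307°, λ=-128.374399°, h=1378.062 m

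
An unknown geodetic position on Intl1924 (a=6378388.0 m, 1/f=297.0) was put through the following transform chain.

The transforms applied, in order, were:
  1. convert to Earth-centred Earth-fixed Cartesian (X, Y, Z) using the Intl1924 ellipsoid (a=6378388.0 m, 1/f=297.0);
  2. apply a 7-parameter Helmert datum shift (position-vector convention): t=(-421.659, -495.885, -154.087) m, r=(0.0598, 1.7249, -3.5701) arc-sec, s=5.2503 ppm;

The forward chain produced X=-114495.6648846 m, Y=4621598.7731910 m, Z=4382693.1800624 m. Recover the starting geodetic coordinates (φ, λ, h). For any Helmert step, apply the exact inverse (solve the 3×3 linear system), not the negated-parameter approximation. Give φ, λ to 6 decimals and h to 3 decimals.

start: X=-114495.6649, Y=4621598.7732, Z=4382693.1801 m
→ Helmert⁻¹: X=-114190.0589, Y=4622069.6852, Z=4382821.9610
→ geod (Bowring, a=6378388.000): φ=43.66228200°, λ=91.41522700°, h=2494.0250 m

φ=43.662282°, λ=91.415227°, h=2494.025 m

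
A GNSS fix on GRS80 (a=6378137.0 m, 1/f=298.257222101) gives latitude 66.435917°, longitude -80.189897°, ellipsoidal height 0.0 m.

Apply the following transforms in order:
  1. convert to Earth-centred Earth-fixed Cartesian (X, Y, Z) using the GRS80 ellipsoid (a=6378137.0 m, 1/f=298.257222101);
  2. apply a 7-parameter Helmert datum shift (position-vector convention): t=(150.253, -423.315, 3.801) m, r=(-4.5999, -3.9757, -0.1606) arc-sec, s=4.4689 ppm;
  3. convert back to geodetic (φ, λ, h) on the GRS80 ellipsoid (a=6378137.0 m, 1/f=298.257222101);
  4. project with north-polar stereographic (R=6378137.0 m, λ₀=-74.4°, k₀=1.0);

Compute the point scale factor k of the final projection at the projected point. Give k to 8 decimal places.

1.04351550

start: φ=66.435917°, λ=-80.189897°, h=0.000 m
→ ECEF (a=6378137.000, f=1/298.257222101): X=435672.9988, Y=-2519628.6679, Z=5823549.6501
→ Helmert 7p (PV): X=435710.9890, Y=-2519933.7108, Z=5823644.0639
→ geod (Bowring, a=6378137.000): φ=66.43373163°, λ=-80.19022275°, h=209.2985 m
→ into stereo (λ₀=-74.4°): φ=66.43373163°, λ−λ₀=-5.79022275°
scale k = 1.04351550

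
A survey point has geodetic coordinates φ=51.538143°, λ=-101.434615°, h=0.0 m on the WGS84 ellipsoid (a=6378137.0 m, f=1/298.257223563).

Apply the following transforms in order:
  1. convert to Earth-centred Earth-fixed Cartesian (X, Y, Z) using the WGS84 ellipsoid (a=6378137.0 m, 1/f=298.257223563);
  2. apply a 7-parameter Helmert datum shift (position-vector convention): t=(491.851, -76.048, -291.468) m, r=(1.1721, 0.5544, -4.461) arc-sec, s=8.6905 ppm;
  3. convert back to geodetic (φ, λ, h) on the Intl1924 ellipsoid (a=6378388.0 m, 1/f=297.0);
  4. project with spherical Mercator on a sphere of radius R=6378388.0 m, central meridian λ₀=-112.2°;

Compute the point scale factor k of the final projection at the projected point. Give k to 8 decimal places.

1.60770003

start: φ=51.538143°, λ=-101.434615°, h=0.000 m
→ ECEF (a=6378137.000, f=1/298.257223563): X=-788106.6100, Y=-3896422.5385, Z=4971003.1303
→ Helmert 7p (PV): X=-787692.5176, Y=-3896543.6514, Z=4970734.8395
→ geod (Bowring, a=6378388.000): φ=51.53718577°, λ=-101.42841921°, h=-382.3406 m
→ into merc (λ₀=-112.2°): φ=51.53718577°, λ−λ₀=10.77158079°
scale k = 1.60770003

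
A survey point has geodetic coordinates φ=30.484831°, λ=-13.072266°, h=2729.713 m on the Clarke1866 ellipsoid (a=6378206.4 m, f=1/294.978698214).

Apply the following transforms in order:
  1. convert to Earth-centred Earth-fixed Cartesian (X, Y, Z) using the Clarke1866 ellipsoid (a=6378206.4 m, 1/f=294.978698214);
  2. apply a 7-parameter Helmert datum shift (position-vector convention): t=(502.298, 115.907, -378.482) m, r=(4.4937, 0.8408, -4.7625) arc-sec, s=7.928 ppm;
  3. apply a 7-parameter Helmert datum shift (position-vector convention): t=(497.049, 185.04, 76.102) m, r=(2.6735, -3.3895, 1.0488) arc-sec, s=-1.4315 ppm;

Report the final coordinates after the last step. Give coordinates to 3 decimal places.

X=5361999.557 m, Y=-1244730.443 m, Z=3217757.060 m

start: φ=30.484831°, λ=-13.072266°, h=2729.713 m
→ ECEF (a=6378206.400, f=1/294.978698214): X=5361027.5513, Y=-1244814.9689, Z=3218015.5372
→ Helmert 7p (PV): X=5361556.7272, Y=-1244902.8223, Z=3217613.5944
→ Helmert 7p (PV): X=5361999.5569, Y=-1244730.4433, Z=3217757.0597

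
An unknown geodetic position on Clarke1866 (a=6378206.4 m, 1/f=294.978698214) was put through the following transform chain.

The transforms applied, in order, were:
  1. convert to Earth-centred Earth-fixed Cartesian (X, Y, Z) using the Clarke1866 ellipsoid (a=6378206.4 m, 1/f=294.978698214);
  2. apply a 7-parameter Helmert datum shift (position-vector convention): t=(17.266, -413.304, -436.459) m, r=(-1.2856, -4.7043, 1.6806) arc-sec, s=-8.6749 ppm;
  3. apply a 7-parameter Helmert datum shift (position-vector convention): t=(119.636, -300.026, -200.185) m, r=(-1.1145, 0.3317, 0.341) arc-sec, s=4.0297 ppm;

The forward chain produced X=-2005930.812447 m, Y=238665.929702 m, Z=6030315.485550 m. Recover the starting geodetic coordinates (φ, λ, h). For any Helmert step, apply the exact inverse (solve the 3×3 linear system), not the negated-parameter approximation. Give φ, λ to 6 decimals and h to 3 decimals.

start: X=-2005930.8124, Y=238665.9297, Z=6030315.4856 m
→ Helmert⁻¹: X=-2006051.6675, Y=238935.7249, Z=6030489.4345
→ Helmert⁻¹: X=-2005946.8359, Y=239329.8593, Z=6031025.4532
→ geod (Bowring, a=6378206.400): φ=71.59787800°, λ=173.19619300°, h=1619.7920 m

φ=71.597878°, λ=173.196193°, h=1619.792 m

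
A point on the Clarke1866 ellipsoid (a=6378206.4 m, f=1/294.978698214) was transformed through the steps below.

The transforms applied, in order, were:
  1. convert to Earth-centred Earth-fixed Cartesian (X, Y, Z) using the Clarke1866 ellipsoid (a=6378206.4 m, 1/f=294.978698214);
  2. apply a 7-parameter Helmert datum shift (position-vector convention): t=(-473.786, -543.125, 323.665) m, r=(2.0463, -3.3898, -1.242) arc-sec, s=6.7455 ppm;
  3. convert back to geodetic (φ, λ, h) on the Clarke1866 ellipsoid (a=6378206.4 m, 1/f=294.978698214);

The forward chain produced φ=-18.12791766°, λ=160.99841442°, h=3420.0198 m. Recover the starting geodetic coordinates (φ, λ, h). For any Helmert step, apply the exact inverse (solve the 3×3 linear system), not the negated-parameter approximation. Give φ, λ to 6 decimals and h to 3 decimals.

start: φ=-18.127918°, λ=160.998414°, h=3420.020 m
→ ECEF (a=6378206.400, f=1/294.978698214): X=-5736270.8397, Y=1975334.0127, Z=-1972789.9029
→ Helmert⁻¹: X=-5735802.6853, Y=1975809.6982, Z=-1973025.5964
→ geod (Bowring, a=6378206.400): φ=-18.13074900°, λ=160.99272700°, h=3219.9090 m

φ=-18.130749°, λ=160.992727°, h=3219.909 m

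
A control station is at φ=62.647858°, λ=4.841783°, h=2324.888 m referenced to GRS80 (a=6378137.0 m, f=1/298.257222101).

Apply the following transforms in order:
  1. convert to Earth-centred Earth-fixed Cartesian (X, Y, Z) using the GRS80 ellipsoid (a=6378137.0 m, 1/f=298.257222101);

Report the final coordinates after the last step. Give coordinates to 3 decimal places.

X=2928834.820 m, Y=248092.180 m, Z=5644116.905 m

start: φ=62.647858°, λ=4.841783°, h=2324.888 m
→ ECEF (a=6378137.000, f=1/298.257222101): X=2928834.8203, Y=248092.1797, Z=5644116.9050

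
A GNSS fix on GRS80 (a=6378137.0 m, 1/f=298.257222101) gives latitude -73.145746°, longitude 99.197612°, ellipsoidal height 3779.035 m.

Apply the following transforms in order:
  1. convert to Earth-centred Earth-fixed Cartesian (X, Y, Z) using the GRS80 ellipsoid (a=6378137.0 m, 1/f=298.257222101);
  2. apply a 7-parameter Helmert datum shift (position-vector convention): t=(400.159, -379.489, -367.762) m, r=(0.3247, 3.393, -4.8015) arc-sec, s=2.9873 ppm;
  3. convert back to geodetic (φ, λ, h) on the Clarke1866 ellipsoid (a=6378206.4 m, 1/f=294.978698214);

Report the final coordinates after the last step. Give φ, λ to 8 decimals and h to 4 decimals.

start: φ=-73.145746°, λ=99.197612°, h=3779.035 m
→ ECEF (a=6378137.000, f=1/298.257222101): X=-296672.1901, Y=1832193.2648, Z=-6085594.5202
→ Helmert 7p (PV): X=-296330.3735, Y=1831835.7351, Z=-6085972.6973
→ geod (Bowring, a=6378206.400): φ=-73.15140607°, λ=99.18895814°, h=4171.2873 m

φ=-73.15140607°, λ=99.18895814°, h=4171.2873 m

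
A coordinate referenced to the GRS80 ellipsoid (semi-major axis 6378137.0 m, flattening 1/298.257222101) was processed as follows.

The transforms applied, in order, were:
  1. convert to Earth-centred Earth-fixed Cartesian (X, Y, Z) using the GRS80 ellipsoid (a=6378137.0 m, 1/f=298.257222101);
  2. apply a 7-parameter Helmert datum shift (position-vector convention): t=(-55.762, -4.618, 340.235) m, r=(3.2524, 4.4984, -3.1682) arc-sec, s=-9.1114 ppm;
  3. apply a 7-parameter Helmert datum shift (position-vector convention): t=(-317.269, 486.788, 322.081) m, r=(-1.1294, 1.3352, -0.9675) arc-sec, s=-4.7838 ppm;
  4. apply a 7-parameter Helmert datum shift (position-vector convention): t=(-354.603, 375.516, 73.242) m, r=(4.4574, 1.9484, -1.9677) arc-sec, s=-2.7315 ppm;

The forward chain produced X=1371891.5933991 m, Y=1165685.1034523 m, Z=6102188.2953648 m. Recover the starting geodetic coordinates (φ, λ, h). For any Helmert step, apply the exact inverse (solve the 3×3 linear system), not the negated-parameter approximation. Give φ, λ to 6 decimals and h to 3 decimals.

start: X=1371891.5934, Y=1165685.1035, Z=6102188.2954 m
→ Helmert⁻¹: X=1372181.1853, Y=1165457.7280, Z=6102119.4975
→ Helmert⁻¹: X=1372460.0572, Y=1164949.5401, Z=6101841.8693
→ Helmert⁻¹: X=1372377.3611, Y=1165082.0621, Z=6101568.7869
→ geod (Bowring, a=6378137.000): φ=73.66572300°, λ=40.32964800°, h=3144.9150 m

φ=73.665723°, λ=40.329648°, h=3144.915 m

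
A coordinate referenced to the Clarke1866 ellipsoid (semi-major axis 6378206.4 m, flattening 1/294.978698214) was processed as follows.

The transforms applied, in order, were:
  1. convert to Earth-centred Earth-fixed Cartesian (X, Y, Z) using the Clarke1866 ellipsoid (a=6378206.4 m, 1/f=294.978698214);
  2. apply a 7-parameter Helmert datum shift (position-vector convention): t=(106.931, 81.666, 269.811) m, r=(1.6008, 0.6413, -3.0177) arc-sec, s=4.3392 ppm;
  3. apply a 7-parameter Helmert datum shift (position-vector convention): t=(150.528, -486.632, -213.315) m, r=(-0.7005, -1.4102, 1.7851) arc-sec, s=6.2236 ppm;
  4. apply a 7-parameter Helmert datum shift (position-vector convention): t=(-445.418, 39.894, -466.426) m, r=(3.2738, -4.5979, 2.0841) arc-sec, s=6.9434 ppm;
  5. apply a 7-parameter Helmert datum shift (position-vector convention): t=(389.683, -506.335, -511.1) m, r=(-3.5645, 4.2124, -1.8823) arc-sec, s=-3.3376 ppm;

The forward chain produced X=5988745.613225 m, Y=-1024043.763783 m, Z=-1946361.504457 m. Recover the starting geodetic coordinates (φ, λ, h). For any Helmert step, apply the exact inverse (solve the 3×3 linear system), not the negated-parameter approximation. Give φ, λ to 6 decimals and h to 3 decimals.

φ=-17.869681°, λ=-9.695432°, h=2930.294 m

start: X=5988745.6132, Y=-1024043.7638, Z=-1946361.5045 m
→ Helmert⁻¹: X=5988424.9934, Y=-1023452.5718, Z=-1945752.2881
→ Helmert⁻¹: X=5988775.1212, Y=-1023576.7468, Z=-1945389.6065
→ Helmert⁻¹: X=5988565.1690, Y=-1023128.9689, Z=-1945208.6031
→ Helmert⁻¹: X=5988453.2702, Y=-1023133.6810, Z=-1945443.4131
→ geod (Bowring, a=6378206.400): φ=-17.86968100°, λ=-9.69543200°, h=2930.2940 m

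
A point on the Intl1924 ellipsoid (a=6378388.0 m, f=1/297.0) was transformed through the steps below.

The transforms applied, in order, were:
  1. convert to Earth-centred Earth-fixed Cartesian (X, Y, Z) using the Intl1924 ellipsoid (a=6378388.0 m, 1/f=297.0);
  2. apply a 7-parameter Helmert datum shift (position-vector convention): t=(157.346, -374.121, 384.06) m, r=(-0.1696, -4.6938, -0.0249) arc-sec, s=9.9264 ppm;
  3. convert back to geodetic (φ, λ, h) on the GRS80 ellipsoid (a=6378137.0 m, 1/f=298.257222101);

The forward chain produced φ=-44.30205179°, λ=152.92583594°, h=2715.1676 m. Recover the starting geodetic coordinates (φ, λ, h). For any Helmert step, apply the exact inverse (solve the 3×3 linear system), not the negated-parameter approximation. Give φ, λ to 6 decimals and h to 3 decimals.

φ=-44.302215°, λ=152.923102°, h=2935.359 m

start: φ=-44.302052°, λ=152.925836°, h=2715.168 m
→ ECEF (a=6378137.000, f=1/298.257222101): X=-4072809.4600, Y=2081844.9938, Z=-4434069.3023
→ Helmert⁻¹: X=-4073027.5360, Y=2082201.6005, Z=-4434314.9459
→ geod (Bowring, a=6378388.000): φ=-44.30221500°, λ=152.92310200°, h=2935.3590 m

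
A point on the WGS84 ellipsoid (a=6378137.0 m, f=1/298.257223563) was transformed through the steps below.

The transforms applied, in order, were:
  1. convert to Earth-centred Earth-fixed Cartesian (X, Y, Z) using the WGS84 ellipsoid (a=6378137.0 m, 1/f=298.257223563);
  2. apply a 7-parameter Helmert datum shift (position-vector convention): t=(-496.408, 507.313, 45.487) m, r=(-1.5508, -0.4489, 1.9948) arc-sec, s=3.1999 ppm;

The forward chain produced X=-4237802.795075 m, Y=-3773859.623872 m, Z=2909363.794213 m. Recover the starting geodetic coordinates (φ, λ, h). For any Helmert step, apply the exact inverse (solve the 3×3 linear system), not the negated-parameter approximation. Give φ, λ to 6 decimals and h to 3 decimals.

φ=27.300267°, λ=-138.307398°, h=3202.830 m

start: X=-4237802.7951, Y=-3773859.6239, Z=2909363.7942 m
→ Helmert⁻¹: X=-4237322.9984, Y=-3774335.7534, Z=2909289.8422
→ geod (Bowring, a=6378137.000): φ=27.30026700°, λ=-138.30739800°, h=3202.8300 m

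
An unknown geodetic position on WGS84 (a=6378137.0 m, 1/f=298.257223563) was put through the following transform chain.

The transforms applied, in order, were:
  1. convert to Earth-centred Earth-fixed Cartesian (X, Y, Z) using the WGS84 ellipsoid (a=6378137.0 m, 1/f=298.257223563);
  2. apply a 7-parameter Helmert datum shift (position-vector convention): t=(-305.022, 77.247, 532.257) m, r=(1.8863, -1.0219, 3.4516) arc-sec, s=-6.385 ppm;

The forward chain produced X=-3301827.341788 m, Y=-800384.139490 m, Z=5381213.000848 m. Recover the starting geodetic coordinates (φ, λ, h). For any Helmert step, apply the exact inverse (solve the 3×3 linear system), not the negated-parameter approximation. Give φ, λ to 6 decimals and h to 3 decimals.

φ=57.906978°, λ=-166.373151°, h=588.310 m

start: X=-3301827.3418, Y=-800384.1395, Z=5381213.0008 m
→ Helmert⁻¹: X=-3301530.1354, Y=-800362.0432, Z=5380738.7759
→ geod (Bowring, a=6378137.000): φ=57.90697800°, λ=-166.37315100°, h=588.3100 m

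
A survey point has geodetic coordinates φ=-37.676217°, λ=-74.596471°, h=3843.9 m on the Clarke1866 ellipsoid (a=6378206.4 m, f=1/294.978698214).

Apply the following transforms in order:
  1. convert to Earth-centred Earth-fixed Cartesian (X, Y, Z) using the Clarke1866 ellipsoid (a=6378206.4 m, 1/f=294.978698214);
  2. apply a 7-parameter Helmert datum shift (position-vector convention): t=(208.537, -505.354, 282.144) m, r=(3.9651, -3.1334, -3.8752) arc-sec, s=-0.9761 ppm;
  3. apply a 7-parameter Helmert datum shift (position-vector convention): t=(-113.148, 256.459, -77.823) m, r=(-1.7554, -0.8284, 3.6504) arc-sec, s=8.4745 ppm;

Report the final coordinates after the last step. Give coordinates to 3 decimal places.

X=1343562.861 m, Y=-4876212.379 m, Z=-3879069.008 m

start: φ=-37.676217°, λ=-74.596471°, h=3843.900 m
→ ECEF (a=6378206.400, f=1/294.978698214): X=1343388.1936, Y=-4875967.0165, Z=-3879217.8150
→ Helmert 7p (PV): X=1343562.7419, Y=-4876418.2784, Z=-3879005.2092
→ Helmert 7p (PV): X=1343562.8608, Y=-4876212.3788, Z=-3879069.0081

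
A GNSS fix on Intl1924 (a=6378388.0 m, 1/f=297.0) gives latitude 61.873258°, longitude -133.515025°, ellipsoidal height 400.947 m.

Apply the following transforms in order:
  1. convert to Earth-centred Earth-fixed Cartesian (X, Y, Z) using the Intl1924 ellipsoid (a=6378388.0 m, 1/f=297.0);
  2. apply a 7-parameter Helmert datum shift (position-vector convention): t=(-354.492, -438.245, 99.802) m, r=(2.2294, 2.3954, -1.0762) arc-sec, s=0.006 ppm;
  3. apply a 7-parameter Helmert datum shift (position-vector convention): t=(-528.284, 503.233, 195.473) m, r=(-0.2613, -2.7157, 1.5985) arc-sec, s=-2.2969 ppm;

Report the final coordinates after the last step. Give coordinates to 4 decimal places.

start: φ=61.873258°, λ=-133.515025°, h=400.947 m
→ ECEF (a=6378388.000, f=1/297.0): X=-2075964.7739, Y=-2186461.8231, Z=5602346.7461
→ Helmert 7p (PV): X=-2076265.6250, Y=-2186949.8024, Z=5602447.0581
→ Helmert 7p (PV): X=-2076845.9539, Y=-2186450.5394, Z=5602605.0971

X=-2076845.9539 m, Y=-2186450.5394 m, Z=5602605.0971 m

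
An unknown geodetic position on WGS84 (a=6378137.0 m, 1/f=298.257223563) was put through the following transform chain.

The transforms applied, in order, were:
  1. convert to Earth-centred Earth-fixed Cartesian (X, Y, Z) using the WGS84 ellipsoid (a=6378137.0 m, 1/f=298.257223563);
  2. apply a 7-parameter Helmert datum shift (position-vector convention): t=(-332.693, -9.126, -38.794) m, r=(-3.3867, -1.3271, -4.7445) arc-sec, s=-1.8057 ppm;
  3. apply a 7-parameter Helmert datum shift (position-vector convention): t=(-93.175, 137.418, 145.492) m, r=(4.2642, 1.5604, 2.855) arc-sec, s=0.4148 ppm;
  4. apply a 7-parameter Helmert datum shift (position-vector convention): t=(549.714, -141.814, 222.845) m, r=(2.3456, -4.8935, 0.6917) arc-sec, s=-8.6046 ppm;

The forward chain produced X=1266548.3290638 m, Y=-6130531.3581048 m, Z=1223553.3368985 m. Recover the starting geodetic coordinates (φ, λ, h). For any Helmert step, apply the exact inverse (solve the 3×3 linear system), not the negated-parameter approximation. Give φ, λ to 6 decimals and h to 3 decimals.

start: X=1266548.3291, Y=-6130531.3581, Z=1223553.3369 m
→ Helmert⁻¹: X=1266017.9744, Y=-6130432.6276, Z=1223380.6968
→ Helmert⁻¹: X=1266016.5136, Y=-6130559.7349, Z=1223371.0145
→ Helmert⁻¹: X=1266500.3788, Y=-6130552.6324, Z=1223303.2103
→ geod (Bowring, a=6378137.000): φ=11.12980000°, λ=-78.32756900°, h=1067.7540 m

φ=11.129800°, λ=-78.327569°, h=1067.754 m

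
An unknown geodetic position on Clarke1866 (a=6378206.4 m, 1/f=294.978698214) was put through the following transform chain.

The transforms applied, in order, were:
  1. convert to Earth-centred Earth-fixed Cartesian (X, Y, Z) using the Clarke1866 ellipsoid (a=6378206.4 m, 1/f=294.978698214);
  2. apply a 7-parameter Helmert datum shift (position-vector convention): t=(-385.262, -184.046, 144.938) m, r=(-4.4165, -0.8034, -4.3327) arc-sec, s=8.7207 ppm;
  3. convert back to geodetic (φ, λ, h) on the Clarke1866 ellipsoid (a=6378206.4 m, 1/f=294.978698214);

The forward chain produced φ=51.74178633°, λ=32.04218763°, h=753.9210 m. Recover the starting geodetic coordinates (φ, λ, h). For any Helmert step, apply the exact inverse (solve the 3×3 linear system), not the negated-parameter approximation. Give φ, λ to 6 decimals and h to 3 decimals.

φ=51.738449°, λ=32.041232°, h=847.458 m

start: φ=51.741786°, λ=32.042188°, h=753.921 m
→ ECEF (a=6378206.400, f=1/294.978698214): X=3355165.6332, Y=2099976.8260, Z=4985452.4503
→ Helmert⁻¹: X=3355496.9366, Y=2100106.2971, Z=4985295.9347
→ geod (Bowring, a=6378206.400): φ=51.73844900°, λ=32.04123200°, h=847.4580 m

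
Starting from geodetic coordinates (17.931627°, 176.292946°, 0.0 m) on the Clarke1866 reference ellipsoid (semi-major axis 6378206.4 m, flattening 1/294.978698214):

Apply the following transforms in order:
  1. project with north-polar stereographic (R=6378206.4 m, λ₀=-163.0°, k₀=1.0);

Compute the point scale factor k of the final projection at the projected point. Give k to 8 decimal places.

1.52919012

start: φ=17.931627°, λ=176.292946°, h=0.000 m
→ into stereo (λ₀=-163.0°): φ=17.93162700°, λ−λ₀=-20.70705400°
scale k = 1.52919012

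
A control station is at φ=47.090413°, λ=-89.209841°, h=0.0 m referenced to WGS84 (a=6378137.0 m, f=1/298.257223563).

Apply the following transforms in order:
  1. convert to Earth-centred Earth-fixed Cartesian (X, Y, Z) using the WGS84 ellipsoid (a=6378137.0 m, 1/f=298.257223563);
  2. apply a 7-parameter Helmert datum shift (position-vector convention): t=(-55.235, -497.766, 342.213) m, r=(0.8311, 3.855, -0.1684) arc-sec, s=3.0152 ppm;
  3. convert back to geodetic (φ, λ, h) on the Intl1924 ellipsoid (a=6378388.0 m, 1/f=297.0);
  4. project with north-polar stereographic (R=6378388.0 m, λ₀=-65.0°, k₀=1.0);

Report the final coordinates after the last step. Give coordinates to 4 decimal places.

E=-2055905.1587 m, N=-4572554.7343 m

start: φ=47.090413°, λ=-89.209841°, h=0.000 m
→ ECEF (a=6378137.000, f=1/298.257223563): X=59992.9771, Y=-4349917.5133, Z=4648614.0031
→ Helmert 7p (PV): X=60021.2525, Y=-4350447.1749, Z=4648951.5842
→ geod (Bowring, a=6378388.000): φ=47.08980858°, λ=-89.20956487°, h=406.0408 m
→ stereo (R=6378388.0, λ₀=-65.0°): E=-2055905.1587, N=-4572554.7343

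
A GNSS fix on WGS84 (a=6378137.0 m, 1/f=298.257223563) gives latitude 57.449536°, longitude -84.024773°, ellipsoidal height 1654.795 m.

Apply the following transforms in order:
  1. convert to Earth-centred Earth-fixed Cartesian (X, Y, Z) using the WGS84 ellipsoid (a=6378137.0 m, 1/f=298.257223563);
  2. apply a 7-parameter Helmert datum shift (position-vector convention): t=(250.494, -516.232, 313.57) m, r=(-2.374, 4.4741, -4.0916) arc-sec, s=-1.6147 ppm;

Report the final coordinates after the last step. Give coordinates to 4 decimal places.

X=358478.8736 m, Y=-3422550.3288 m, Z=5354732.2719 m

start: φ=57.449536°, λ=-84.024773°, h=1654.795 m
→ ECEF (a=6378137.000, f=1/298.257223563): X=358180.6985, Y=-3422094.1435, Z=5354395.7305
→ Helmert 7p (PV): X=358478.8736, Y=-3422550.3288, Z=5354732.2719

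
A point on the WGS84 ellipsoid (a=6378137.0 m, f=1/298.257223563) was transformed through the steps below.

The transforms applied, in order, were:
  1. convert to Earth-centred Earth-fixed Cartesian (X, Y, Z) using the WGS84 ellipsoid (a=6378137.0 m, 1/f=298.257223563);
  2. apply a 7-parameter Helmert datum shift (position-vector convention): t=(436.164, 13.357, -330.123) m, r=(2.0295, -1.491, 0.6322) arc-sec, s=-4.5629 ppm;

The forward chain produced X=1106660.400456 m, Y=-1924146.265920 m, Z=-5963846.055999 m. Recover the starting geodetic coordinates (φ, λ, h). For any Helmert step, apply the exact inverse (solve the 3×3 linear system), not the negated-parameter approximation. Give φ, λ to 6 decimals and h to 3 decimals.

φ=-69.710992°, λ=-60.106743°, h=3833.770 m

start: X=1106660.4005, Y=-1924146.2659, Z=-5963846.0560 m
→ Helmert⁻¹: X=1106180.2785, Y=-1924230.4701, Z=-5963532.2071
→ geod (Bowring, a=6378137.000): φ=-69.71099200°, λ=-60.10674300°, h=3833.7700 m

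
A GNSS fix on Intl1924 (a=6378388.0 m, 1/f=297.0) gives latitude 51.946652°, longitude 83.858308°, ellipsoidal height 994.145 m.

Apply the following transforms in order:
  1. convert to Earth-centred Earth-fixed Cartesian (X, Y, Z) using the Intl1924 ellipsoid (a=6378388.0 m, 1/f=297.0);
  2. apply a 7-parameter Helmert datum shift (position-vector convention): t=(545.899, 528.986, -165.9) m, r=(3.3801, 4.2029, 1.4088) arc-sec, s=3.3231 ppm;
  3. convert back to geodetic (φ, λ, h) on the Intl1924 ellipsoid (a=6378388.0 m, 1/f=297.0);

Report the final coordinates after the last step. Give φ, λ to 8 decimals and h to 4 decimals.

φ=51.94240500°, λ=83.85003092°, h=1245.1945 m

start: φ=51.946652°, λ=83.858308°, h=994.145 m
→ ECEF (a=6378388.000, f=1/297.0): X=421578.0352, Y=3917822.0975, Z=5000027.8900
→ Helmert 7p (PV): X=422200.4582, Y=3918285.0456, Z=4999934.2177
→ geod (Bowring, a=6378388.000): φ=51.94240500°, λ=83.85003092°, h=1245.1945 m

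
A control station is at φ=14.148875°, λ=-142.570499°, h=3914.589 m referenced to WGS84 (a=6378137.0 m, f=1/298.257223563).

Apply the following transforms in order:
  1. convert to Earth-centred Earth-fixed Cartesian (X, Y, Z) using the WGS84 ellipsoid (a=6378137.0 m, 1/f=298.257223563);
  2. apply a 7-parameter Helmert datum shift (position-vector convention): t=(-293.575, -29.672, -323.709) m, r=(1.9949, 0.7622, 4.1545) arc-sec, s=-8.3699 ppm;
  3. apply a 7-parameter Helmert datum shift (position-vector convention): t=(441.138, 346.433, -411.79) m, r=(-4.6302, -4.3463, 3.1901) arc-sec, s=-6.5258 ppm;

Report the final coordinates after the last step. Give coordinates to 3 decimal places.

start: φ=14.148875°, λ=-142.570499°, h=3914.589 m
→ ECEF (a=6378137.000, f=1/298.257223563): X=-4915237.5443, Y=-3761994.6264, Z=1549915.7765
→ Helmert 7p (PV): X=-4915408.4800, Y=-3762106.8006, Z=1549560.8738
→ Helmert 7p (PV): X=-4914909.7318, Y=-3761777.0542, Z=1549119.8481

X=-4914909.732 m, Y=-3761777.054 m, Z=1549119.848 m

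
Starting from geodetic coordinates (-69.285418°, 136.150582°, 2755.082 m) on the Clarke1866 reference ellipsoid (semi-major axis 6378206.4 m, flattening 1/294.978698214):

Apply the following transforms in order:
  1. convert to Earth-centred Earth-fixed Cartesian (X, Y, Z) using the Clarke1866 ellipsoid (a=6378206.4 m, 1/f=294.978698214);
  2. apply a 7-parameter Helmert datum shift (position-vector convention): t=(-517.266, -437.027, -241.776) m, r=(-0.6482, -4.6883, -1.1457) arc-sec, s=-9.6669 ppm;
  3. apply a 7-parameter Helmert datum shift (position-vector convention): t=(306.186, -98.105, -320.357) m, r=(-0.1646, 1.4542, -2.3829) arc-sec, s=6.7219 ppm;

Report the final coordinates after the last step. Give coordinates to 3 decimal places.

start: φ=-69.285418°, λ=136.150582°, h=2755.082 m
→ ECEF (a=6378206.400, f=1/294.978698214): X=-1632524.1976, Y=1568239.5966, Z=-5945700.2497
→ Helmert 7p (PV): X=-1632881.8298, Y=1567777.7928, Z=-5945926.5836
→ Helmert 7p (PV): X=-1632610.4279, Y=1567704.3455, Z=-5946276.6475

X=-1632610.428 m, Y=1567704.346 m, Z=-5946276.647 m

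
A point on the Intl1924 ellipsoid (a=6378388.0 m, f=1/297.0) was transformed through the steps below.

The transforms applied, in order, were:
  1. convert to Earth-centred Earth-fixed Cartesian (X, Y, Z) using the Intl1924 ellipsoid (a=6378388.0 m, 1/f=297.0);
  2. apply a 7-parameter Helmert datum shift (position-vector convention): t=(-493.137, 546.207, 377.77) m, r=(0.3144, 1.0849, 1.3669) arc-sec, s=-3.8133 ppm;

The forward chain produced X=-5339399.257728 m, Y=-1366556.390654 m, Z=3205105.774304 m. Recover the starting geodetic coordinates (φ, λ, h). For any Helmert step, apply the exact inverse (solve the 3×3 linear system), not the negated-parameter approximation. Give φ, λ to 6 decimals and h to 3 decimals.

φ=30.345806°, λ=-165.637685°, h=2283.204 m

start: X=-5339399.2577, Y=-1366556.3907, Z=3205105.7743 m
→ Helmert⁻¹: X=-5338952.3951, Y=-1367067.5452, Z=3204714.2272
→ geod (Bowring, a=6378388.000): φ=30.34580600°, λ=-165.63768500°, h=2283.2040 m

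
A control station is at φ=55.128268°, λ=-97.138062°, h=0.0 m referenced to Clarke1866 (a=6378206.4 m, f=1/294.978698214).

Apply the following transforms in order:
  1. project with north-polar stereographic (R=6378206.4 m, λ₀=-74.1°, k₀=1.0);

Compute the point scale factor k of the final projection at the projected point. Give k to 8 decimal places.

start: φ=55.128268°, λ=-97.138062°, h=0.000 m
→ into stereo (λ₀=-74.1°): φ=55.12826800°, λ−λ₀=-23.03806200°
scale k = 1.09863908

1.09863908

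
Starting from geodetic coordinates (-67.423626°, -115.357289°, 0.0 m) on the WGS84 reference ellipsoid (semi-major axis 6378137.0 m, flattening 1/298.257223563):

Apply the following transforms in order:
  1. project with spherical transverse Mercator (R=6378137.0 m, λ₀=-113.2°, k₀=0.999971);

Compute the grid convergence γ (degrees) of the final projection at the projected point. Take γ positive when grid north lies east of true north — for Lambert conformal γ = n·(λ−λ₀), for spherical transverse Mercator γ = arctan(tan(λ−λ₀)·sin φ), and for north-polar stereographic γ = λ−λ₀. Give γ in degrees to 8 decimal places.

start: φ=-67.423626°, λ=-115.357289°, h=0.000 m
→ into tm (λ₀=-113.2°): φ=-67.42362600°, λ−λ₀=-2.15728900°
convergence γ = 1.99211165°

1.99211165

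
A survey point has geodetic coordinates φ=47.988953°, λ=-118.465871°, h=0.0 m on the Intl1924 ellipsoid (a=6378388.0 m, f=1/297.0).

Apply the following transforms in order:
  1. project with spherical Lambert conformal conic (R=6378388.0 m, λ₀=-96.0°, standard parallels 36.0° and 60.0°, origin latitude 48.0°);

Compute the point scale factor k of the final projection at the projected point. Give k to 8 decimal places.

start: φ=47.988953°, λ=-118.465871°, h=0.000 m
→ into lcc (λ₀=-96.0°): φ=47.98895300°, λ−λ₀=-22.46587100°
scale k = 0.97804584

0.97804584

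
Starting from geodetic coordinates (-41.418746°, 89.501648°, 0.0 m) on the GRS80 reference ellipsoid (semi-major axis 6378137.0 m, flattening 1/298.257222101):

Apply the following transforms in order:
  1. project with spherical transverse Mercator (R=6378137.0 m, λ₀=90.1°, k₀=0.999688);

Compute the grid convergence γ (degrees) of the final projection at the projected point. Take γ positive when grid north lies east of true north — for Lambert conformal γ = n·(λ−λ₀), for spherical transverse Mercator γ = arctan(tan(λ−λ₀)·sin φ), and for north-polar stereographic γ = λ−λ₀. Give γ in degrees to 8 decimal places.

0.39585220

start: φ=-41.418746°, λ=89.501648°, h=0.000 m
→ into tm (λ₀=90.1°): φ=-41.41874600°, λ−λ₀=-0.59835200°
convergence γ = 0.39585220°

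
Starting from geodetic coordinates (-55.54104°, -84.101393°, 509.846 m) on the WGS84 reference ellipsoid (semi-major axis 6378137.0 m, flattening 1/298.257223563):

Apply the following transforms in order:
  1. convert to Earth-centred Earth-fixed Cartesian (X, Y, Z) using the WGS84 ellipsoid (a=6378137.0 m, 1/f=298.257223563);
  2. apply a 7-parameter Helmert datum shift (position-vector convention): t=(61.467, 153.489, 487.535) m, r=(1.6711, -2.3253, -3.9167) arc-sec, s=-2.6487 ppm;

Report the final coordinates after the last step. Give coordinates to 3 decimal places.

start: φ=-55.541040°, λ=-84.101393°, h=509.846 m
→ ECEF (a=6378137.000, f=1/298.257223563): X=371752.1326, Y=-3598226.6071, Z=-5236118.7628
→ Helmert 7p (PV): X=371803.3181, Y=-3598028.2251, Z=-5235642.3197

X=371803.318 m, Y=-3598028.225 m, Z=-5235642.320 m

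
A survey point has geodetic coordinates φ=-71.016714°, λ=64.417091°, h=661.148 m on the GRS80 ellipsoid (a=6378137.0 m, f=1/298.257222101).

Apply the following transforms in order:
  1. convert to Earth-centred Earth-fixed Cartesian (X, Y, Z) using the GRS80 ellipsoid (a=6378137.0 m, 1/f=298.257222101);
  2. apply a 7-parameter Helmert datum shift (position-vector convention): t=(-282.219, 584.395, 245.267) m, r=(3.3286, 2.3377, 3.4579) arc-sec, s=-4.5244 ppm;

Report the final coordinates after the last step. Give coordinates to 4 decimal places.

X=898316.1993 m, Y=1877860.6301 m, Z=-6009221.2746 m

start: φ=-71.016714°, λ=64.417091°, h=661.148 m
→ ECEF (a=6378137.000, f=1/298.257222101): X=898702.0623, Y=1877172.6839, Z=-6009513.8384
→ Helmert 7p (PV): X=898316.1993, Y=1877860.6301, Z=-6009221.2746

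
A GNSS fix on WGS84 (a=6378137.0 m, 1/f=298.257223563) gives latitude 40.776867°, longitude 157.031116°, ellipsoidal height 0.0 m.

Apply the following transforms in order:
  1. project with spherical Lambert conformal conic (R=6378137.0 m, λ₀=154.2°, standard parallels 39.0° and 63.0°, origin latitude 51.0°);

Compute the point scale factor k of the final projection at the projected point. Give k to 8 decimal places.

start: φ=40.776867°, λ=157.031116°, h=0.000 m
→ into lcc (λ₀=154.2°): φ=40.77686700°, λ−λ₀=2.83111600°
scale k = 0.99428808

0.99428808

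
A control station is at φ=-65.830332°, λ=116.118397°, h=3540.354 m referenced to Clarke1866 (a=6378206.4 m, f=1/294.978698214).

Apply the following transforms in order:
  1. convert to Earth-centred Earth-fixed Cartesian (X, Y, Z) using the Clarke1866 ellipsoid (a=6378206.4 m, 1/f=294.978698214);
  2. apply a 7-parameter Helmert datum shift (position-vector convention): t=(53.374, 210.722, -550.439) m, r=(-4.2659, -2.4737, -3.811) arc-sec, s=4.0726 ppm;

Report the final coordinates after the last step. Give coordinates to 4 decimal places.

X=-1153379.9696 m, Y=2352880.7397 m, Z=-5799903.2701 m

start: φ=-65.830332°, λ=116.118397°, h=3540.354 m
→ ECEF (a=6378206.400, f=1/294.978698214): X=-1153541.6659, Y=2352759.0616, Z=-5799266.7196
→ Helmert 7p (PV): X=-1153379.9696, Y=2352880.7397, Z=-5799903.2701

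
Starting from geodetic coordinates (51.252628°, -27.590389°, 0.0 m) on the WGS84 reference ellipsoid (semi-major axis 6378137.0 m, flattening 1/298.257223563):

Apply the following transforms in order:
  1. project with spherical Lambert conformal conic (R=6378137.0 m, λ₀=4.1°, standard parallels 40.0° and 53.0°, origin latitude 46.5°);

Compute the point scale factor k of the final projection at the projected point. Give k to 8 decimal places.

0.99690188

start: φ=51.252628°, λ=-27.590389°, h=0.000 m
→ into lcc (λ₀=4.1°): φ=51.25262800°, λ−λ₀=-31.69038900°
scale k = 0.99690188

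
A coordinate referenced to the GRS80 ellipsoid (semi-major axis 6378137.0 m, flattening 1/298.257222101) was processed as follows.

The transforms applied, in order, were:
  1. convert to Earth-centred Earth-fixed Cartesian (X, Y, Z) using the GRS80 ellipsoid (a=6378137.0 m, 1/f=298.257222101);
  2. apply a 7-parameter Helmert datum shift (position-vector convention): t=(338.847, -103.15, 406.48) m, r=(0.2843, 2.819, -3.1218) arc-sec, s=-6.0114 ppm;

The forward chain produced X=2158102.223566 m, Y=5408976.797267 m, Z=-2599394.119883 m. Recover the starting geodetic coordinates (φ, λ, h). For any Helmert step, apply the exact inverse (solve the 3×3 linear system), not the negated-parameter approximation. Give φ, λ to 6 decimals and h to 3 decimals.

start: X=2158102.2236, Y=5408976.7973, Z=-2599394.1199 m
→ Helmert⁻¹: X=2157730.0121, Y=5409141.5373, Z=-2599794.1945
→ geod (Bowring, a=6378137.000): φ=-24.20054200°, λ=68.25272900°, h=3012.6590 m

φ=-24.200542°, λ=68.252729°, h=3012.659 m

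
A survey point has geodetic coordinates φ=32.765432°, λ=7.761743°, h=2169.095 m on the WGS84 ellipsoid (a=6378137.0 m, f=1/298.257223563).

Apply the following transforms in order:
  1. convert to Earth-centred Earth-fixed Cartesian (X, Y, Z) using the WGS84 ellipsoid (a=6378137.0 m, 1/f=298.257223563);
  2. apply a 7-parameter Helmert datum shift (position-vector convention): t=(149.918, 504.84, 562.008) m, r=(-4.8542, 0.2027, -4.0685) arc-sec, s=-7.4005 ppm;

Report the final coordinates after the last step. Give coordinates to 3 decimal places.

X=5321348.074 m, Y=725772.387 m, Z=3433800.618 m

start: φ=32.765432°, λ=7.761743°, h=2169.095 m
→ ECEF (a=6378137.000, f=1/298.257223563): X=5321219.8557, Y=725297.0753, Z=3433286.3161
→ Helmert 7p (PV): X=5321348.0740, Y=725772.3871, Z=3433800.6180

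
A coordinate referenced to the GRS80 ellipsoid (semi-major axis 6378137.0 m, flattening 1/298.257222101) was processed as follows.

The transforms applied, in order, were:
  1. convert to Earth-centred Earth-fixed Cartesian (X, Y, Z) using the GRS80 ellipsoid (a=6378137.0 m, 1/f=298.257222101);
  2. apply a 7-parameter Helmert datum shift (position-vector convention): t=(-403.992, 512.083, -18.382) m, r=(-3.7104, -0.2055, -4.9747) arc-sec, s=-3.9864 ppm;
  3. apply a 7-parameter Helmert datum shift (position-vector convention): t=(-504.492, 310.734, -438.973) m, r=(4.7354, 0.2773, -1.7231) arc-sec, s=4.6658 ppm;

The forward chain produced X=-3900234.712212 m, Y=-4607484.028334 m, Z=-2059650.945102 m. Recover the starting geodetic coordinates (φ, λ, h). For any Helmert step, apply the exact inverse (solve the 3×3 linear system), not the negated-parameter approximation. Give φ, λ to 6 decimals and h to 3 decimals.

φ=-18.952930°, λ=-130.234355°, h=2303.924 m

start: X=-3900234.7122, Y=-4607484.0283, Z=-2059650.9451 m
→ Helmert⁻¹: X=-3899670.7635, Y=-4607853.1131, Z=-2059101.8205
→ Helmert⁻¹: X=-3899173.2207, Y=-4608440.5659, Z=-2059170.6612
→ geod (Bowring, a=6378137.000): φ=-18.95293000°, λ=-130.23435500°, h=2303.9240 m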